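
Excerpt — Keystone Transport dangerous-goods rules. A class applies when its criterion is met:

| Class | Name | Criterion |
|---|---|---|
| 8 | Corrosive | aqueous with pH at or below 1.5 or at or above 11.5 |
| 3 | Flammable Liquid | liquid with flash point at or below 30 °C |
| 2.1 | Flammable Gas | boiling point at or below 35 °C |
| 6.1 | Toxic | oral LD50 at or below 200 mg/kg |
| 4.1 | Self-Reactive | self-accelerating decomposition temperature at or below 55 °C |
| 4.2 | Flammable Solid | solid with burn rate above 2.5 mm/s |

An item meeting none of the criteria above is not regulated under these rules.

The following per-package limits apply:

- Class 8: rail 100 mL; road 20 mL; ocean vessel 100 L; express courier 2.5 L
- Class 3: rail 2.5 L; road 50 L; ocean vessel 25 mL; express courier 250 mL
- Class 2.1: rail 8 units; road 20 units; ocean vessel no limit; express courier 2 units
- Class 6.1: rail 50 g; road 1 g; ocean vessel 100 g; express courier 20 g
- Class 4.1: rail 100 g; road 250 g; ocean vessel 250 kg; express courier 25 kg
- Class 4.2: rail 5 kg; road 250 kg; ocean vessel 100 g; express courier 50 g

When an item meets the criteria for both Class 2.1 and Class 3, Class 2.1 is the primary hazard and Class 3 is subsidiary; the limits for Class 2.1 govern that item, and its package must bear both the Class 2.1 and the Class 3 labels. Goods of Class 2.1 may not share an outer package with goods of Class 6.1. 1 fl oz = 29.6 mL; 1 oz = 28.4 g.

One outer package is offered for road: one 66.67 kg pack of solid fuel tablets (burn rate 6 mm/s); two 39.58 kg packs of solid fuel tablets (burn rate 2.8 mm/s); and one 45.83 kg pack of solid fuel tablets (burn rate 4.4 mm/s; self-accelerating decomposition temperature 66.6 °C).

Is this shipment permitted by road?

The solid fuel tablets have burn rate 6 mm/s, which is > 2.5 mm/s, so they are Class 4.2 (Flammable Solid).
Solid fuel tablets: burn rate 2.8 mm/s > 2.5 mm/s → Class 4.2 (Flammable Solid).
Burn rate 4.4 mm/s meets the Class 4.2 criterion (Flammable Solid), so the solid fuel tablets are Class 4.2.
Total Class 4.2: 66.67 kg + (two 39.58 kg packs = 79.16 kg) + 45.83 kg = 191.66 kg.
That is within the Class 4.2 road limit of 250 kg.

Yes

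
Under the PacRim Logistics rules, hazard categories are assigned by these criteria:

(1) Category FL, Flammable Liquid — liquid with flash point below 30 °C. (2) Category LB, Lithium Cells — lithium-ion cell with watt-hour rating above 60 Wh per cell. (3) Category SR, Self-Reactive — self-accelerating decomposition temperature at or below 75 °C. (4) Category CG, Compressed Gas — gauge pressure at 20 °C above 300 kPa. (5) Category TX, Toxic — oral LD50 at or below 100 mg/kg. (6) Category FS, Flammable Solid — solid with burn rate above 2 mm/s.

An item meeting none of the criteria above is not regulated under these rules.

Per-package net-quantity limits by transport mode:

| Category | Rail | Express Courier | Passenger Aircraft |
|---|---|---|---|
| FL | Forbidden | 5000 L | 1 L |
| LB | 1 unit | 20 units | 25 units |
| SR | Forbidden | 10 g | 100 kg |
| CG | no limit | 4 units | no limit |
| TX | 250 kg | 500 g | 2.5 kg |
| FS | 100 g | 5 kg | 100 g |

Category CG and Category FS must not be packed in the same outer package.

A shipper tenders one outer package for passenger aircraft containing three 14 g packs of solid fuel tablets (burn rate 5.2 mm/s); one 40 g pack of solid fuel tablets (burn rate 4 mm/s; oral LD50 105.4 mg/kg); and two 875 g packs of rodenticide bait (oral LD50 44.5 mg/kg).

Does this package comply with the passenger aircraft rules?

The solid fuel tablets have burn rate 5.2 mm/s, which is > 2 mm/s, so they are Category FS (Flammable Solid).
The solid fuel tablets have burn rate 4 mm/s, which is > 2 mm/s, so they are Category FS (Flammable Solid).
Rodenticide bait: oral LD50 44.5 mg/kg ≤ 100 mg/kg → Category TX (Toxic).
Total Category FS: (three 14 g packs = 42 g) + 40 g = 82 g.
82 g ≤ 100 g (passenger aircraft limit, Category FS) — within limit.
Category TX quantity: two 875 g packs = 1.75 kg.
1.75 kg ≤ 2.5 kg (passenger aircraft limit, Category TX) — within limit.
The segregation rule (Category CG with Category FS) does not apply to Category FS with Category TX.
Every hazard category is within its passenger aircraft limit and no segregation rule is violated.

Yes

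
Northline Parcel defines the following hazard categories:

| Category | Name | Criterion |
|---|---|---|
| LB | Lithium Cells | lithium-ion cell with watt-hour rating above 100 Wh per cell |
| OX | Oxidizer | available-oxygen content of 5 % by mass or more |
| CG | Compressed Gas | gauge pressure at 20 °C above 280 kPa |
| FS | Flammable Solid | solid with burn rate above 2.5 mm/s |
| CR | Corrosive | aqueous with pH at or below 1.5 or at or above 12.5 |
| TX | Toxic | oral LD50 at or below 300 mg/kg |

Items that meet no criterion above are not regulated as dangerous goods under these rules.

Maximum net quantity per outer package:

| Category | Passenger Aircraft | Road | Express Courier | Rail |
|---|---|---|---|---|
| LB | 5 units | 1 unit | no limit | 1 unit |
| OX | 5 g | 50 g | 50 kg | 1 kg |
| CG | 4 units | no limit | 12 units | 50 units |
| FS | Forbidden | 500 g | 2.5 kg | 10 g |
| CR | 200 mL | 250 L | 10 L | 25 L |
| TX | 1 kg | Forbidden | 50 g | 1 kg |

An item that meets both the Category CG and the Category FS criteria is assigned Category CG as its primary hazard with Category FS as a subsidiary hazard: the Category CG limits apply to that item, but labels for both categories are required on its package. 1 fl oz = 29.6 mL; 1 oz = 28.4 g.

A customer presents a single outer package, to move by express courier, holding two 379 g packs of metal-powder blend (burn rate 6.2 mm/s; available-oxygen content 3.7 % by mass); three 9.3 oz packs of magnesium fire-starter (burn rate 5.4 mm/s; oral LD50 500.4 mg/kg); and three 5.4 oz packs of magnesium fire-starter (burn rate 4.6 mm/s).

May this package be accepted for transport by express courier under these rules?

Yes

The metal-powder blend has burn rate 6.2 mm/s, which is > 2.5 mm/s, so it is Category FS (Flammable Solid).
Burn rate 5.4 mm/s meets the Category FS criterion (Flammable Solid), so the magnesium fire-starter is Category FS.
Burn rate 4.6 mm/s meets the Category FS criterion (Flammable Solid), so the magnesium fire-starter is Category FS.
Category FS net quantity: (two 379 g packs = 758 g) + (three 9.3 oz packs = 792.36 g) + (three 5.4 oz packs = 460.08 g) = 2010.44 g.
2010.44 g ≤ 2.5 kg (express courier limit, Category FS) — within limit.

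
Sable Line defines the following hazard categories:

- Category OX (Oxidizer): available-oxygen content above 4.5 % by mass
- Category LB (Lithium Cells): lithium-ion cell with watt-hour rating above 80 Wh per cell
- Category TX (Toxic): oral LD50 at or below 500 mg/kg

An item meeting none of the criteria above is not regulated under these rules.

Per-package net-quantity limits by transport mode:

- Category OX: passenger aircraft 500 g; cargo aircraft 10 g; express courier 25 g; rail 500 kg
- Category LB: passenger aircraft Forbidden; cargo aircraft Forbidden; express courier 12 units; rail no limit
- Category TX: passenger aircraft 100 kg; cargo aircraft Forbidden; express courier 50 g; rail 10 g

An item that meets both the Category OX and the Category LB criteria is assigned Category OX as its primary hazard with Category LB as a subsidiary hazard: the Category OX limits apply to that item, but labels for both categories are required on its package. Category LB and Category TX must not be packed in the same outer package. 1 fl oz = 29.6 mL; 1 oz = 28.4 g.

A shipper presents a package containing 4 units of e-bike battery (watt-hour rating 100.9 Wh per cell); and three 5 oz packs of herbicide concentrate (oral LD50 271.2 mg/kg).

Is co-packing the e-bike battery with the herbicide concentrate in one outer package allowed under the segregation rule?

No

With watt-hour rating 100.9 Wh per cell (> 80 Wh per cell), the e-bike battery falls in Category LB.
Herbicide concentrate: oral LD50 271.2 mg/kg ≤ 500 mg/kg → Category TX (Toxic).
Category LB and Category TX may not share an outer package.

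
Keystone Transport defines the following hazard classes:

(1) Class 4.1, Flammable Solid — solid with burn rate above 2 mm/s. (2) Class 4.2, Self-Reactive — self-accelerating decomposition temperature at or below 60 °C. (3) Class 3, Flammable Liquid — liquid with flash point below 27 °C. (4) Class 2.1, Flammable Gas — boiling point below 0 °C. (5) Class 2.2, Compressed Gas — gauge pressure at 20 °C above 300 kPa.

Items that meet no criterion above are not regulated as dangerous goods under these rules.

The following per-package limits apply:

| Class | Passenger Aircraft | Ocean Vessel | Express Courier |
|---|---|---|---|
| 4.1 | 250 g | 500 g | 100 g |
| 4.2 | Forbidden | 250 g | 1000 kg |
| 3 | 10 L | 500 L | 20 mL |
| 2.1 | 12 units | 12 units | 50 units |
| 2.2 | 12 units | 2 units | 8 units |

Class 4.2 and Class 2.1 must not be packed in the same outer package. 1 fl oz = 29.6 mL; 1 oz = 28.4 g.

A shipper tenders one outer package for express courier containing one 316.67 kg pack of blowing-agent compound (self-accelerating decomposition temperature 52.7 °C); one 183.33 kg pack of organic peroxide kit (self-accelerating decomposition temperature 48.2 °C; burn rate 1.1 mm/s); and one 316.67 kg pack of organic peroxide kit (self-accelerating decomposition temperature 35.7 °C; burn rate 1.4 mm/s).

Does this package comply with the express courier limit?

Self-accelerating decomposition temperature 52.7 °C meets the Class 4.2 criterion (Self-Reactive), so the blowing-agent compound is Class 4.2.
Self-accelerating decomposition temperature 48.2 °C meets the Class 4.2 criterion (Self-Reactive), so the organic peroxide kit is Class 4.2.
The organic peroxide kit has self-accelerating decomposition temperature 35.7 °C, which is ≤ 60 °C, so it is Class 4.2 (Self-Reactive).
Total Class 4.2: 316.67 kg + 183.33 kg + 316.67 kg = 816.67 kg.
816.67 kg ≤ 1000 kg (express courier limit, Class 4.2) — within limit.

Yes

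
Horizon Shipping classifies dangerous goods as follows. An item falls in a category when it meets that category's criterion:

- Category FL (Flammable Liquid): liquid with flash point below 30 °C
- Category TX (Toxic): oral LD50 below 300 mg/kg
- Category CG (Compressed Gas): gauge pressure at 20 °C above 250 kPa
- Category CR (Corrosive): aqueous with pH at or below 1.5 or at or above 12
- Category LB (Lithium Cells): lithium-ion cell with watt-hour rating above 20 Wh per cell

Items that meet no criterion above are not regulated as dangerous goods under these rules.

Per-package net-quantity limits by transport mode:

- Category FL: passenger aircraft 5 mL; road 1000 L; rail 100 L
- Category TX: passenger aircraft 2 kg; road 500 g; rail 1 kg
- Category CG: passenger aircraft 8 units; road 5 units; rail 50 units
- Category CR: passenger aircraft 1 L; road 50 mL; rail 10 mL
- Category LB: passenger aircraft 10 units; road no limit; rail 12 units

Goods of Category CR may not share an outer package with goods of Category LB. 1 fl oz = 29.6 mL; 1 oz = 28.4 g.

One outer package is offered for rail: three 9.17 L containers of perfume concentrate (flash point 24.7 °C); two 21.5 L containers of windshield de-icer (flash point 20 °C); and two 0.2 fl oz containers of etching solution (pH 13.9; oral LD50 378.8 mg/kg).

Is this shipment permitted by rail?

No

Perfume concentrate: flash point 24.7 °C < 30 °C → Category FL (Flammable Liquid).
With flash point 20 °C (< 30 °C), the windshield de-icer falls in Category FL.
With pH 13.9 (≥ 12), the etching solution falls in Category CR.
Total Category FL: (three 9.17 L containers = 27.51 L) + (two 21.5 L containers = 43 L) = 70.51 L.
That is within the Category FL rail limit of 100 L.
Category CR quantity: two 0.2 fl oz containers = 11.84 mL.
That exceeds the Category CR rail limit of 10 mL.
The segregation rule (Category CR with Category LB) does not apply to Category FL with Category CR.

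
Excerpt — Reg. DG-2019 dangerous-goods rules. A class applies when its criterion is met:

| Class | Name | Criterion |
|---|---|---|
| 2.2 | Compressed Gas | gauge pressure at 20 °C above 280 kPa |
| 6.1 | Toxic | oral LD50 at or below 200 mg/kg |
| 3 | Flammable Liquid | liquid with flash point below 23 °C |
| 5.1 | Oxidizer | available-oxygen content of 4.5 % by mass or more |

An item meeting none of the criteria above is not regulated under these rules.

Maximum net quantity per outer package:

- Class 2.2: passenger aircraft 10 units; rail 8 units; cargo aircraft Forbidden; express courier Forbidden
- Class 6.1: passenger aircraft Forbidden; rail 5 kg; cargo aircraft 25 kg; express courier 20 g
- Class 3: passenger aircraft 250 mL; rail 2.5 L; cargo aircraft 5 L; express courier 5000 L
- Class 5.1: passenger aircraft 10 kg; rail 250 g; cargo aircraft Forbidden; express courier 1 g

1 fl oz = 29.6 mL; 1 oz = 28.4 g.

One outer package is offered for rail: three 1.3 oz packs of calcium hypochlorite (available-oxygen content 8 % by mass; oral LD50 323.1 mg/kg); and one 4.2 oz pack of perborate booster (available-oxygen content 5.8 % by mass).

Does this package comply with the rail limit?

Available-oxygen content 8 % by mass meets the Class 5.1 criterion (Oxidizer), so the calcium hypochlorite is Class 5.1.
Perborate booster: available-oxygen content 5.8 % by mass ≥ 4.5 % by mass → Class 5.1 (Oxidizer).
Total Class 5.1: (three 1.3 oz packs = 110.76 g) + (one 4.2 oz pack = 119.28 g) = 230.04 g.
230.04 g ≤ 250 g (rail limit, Class 5.1) — within limit.

Yes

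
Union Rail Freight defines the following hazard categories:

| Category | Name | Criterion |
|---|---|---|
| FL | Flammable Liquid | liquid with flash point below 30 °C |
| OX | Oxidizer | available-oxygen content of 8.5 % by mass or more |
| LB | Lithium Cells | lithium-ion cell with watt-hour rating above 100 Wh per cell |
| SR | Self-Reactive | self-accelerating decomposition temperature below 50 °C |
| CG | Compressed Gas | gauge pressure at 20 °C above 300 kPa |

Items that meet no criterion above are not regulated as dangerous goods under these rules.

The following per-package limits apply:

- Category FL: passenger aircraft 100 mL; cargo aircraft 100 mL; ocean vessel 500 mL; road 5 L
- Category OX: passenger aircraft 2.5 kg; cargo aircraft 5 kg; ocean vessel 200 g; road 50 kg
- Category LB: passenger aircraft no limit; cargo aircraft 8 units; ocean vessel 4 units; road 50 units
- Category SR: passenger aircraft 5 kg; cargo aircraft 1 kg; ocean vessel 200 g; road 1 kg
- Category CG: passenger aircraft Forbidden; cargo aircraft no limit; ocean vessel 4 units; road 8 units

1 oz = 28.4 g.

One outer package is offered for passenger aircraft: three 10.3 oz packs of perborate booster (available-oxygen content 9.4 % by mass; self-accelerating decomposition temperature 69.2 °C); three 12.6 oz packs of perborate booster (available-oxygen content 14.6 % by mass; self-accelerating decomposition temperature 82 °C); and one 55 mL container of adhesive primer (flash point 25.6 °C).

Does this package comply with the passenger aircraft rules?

Yes

The perborate booster has available-oxygen content 9.4 % by mass, which is ≥ 8.5 % by mass, so it is Category OX (Oxidizer).
With available-oxygen content 14.6 % by mass (≥ 8.5 % by mass), the perborate booster falls in Category OX.
Flash point 25.6 °C meets the Category FL criterion (Flammable Liquid), so the adhesive primer is Category FL.
Category OX net quantity: (three 10.3 oz packs = 877.56 g) + (three 12.6 oz packs = 1073.52 g) = 1951.08 g.
1951.08 g is within the passenger aircraft limit of 2.5 kg for Category OX.
Category FL quantity: 55 mL.
55 mL is within the passenger aircraft limit of 100 mL for Category FL.
Every hazard category is within its passenger aircraft limit and no segregation rule is violated.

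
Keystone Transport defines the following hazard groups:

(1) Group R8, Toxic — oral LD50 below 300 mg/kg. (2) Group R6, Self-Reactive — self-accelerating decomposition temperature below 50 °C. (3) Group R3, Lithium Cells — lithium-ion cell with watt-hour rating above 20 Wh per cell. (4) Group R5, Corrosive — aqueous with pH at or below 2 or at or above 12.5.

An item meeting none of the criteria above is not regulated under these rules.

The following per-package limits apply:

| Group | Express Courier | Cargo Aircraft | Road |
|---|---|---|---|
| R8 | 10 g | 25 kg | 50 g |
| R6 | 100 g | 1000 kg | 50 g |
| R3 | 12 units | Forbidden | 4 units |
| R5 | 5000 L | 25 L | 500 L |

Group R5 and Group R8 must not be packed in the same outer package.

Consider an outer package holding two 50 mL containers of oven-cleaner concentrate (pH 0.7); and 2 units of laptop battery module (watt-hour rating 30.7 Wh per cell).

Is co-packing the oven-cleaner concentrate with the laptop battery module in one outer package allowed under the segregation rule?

Yes

With pH 0.7 (≤ 2), the oven-cleaner concentrate falls in Group R5.
Laptop battery module: watt-hour rating 30.7 Wh per cell > 20 Wh per cell → Group R3 (Lithium Cells).
No segregation rule bars Group R5 with Group R3.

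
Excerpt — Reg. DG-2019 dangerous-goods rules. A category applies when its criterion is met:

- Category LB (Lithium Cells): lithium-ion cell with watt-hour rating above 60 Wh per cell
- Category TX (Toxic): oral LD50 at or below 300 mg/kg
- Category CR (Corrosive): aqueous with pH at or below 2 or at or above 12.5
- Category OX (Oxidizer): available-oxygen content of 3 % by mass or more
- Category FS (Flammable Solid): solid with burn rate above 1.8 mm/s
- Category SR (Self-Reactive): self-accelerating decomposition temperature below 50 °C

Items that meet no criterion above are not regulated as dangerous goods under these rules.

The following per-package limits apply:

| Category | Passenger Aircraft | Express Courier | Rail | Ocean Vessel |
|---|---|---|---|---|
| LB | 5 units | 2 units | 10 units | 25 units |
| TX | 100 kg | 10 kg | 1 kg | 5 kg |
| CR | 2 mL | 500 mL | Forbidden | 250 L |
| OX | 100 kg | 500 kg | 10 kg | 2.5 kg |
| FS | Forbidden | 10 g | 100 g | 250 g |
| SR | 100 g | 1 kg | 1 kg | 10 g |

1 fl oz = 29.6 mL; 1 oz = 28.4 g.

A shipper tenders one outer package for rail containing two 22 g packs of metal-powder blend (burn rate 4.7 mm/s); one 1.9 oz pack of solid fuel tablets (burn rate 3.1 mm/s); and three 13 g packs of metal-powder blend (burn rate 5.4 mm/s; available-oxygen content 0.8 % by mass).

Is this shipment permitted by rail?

No

Burn rate 4.7 mm/s meets the Category FS criterion (Flammable Solid), so the metal-powder blend is Category FS.
Solid fuel tablets: burn rate 3.1 mm/s > 1.8 mm/s → Category FS (Flammable Solid).
Metal-powder blend: burn rate 5.4 mm/s > 1.8 mm/s → Category FS (Flammable Solid).
Category FS net quantity: (two 22 g packs = 44 g) + (one 1.9 oz pack = 53.96 g) + (three 13 g packs = 39 g) = 136.96 g.
That exceeds the Category FS rail limit of 100 g.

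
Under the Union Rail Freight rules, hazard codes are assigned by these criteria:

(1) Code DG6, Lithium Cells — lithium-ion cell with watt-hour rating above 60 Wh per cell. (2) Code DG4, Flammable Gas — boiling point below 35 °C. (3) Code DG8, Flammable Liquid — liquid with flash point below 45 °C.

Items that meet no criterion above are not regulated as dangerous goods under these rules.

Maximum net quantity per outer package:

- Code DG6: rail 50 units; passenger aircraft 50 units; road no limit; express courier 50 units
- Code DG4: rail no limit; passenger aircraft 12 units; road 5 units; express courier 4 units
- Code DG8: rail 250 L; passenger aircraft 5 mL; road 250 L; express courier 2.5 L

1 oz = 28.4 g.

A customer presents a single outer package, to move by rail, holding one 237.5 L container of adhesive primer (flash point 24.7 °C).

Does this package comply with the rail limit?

Yes

With flash point 24.7 °C (< 45 °C), the adhesive primer falls in Code DG8.
Code DG8 quantity: 237.5 L.
That is within the Code DG8 rail limit of 250 L.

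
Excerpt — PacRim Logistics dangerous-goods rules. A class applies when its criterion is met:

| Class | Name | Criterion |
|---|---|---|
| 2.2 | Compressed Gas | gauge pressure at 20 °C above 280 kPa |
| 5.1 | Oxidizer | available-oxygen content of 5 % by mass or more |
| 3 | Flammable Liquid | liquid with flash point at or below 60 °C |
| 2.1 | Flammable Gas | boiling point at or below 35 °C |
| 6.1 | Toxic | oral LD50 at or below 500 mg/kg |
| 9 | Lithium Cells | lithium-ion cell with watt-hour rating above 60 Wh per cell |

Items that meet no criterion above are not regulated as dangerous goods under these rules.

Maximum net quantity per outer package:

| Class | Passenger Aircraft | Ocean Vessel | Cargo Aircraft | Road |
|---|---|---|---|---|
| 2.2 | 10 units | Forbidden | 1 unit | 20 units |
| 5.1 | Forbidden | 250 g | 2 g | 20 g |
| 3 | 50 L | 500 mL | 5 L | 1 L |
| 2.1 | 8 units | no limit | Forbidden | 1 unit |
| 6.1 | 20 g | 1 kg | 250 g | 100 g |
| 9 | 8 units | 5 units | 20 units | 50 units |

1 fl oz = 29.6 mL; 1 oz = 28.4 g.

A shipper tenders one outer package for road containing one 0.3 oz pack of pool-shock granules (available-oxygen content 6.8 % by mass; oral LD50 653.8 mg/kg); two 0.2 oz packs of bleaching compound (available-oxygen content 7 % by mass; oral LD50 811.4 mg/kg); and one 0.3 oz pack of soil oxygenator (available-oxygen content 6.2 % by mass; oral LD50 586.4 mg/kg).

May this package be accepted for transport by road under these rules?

Available-oxygen content 6.8 % by mass meets the Class 5.1 criterion (Oxidizer), so the pool-shock granules are Class 5.1.
With available-oxygen content 7 % by mass (≥ 5 % by mass), the bleaching compound falls in Class 5.1.
Soil oxygenator: available-oxygen content 6.2 % by mass ≥ 5 % by mass → Class 5.1 (Oxidizer).
Class 5.1 net quantity: (one 0.3 oz pack = 8.52 g) + (two 0.2 oz packs = 11.36 g) + (one 0.3 oz pack = 8.52 g) = 28.4 g.
28.4 g exceeds the road limit of 20 g for Class 5.1.

No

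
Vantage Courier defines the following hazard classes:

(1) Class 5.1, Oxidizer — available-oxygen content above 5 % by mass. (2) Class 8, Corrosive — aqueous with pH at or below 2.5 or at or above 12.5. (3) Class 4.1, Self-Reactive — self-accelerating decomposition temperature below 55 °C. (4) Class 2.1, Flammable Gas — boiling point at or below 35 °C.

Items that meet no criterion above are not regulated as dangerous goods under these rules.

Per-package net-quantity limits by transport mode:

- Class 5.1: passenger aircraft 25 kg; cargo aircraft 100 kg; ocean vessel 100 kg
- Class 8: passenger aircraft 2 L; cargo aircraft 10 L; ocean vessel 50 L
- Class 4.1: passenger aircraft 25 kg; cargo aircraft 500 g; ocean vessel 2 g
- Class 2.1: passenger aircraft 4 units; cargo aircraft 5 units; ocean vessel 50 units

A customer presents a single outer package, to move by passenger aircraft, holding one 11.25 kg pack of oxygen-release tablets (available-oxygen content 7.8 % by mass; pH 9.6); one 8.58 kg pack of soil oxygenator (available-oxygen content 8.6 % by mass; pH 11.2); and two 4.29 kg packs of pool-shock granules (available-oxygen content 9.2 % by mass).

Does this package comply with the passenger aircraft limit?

With available-oxygen content 7.8 % by mass (> 5 % by mass), the oxygen-release tablets fall in Class 5.1.
Available-oxygen content 8.6 % by mass meets the Class 5.1 criterion (Oxidizer), so the soil oxygenator is Class 5.1.
Pool-shock granules: available-oxygen content 9.2 % by mass > 5 % by mass → Class 5.1 (Oxidizer).
Class 5.1 net quantity: 11.25 kg + 8.58 kg + (two 4.29 kg packs = 8.58 kg) = 28.41 kg.
28.41 kg exceeds the passenger aircraft limit of 25 kg for Class 5.1.

No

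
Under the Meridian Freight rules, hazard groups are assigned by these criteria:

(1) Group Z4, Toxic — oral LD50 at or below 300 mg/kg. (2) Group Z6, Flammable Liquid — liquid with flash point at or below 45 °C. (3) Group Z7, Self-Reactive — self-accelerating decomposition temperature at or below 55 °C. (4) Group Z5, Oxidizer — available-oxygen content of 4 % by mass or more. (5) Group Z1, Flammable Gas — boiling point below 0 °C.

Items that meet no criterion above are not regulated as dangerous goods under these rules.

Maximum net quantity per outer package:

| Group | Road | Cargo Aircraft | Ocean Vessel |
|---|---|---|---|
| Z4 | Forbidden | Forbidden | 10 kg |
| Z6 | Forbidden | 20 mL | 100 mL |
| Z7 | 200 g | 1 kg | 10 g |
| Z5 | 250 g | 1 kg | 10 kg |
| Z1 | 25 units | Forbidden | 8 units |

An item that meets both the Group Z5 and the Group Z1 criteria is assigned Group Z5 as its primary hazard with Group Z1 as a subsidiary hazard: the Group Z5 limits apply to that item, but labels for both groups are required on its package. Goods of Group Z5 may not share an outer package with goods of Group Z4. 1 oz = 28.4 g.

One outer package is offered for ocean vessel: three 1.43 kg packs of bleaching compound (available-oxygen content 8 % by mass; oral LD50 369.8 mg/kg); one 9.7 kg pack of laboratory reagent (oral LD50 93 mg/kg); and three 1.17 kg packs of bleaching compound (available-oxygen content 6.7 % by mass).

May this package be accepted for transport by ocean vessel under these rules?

Bleaching compound: available-oxygen content 8 % by mass ≥ 4 % by mass → Group Z5 (Oxidizer).
Laboratory reagent: oral LD50 93 mg/kg ≤ 300 mg/kg → Group Z4 (Toxic).
The bleaching compound has available-oxygen content 6.7 % by mass, which is ≥ 4 % by mass, so it is Group Z5 (Oxidizer).
Total Group Z5: (three 1.43 kg packs = 4.29 kg) + (three 1.17 kg packs = 3.51 kg) = 7.8 kg.
7.8 kg is within the ocean vessel limit of 10 kg for Group Z5.
Group Z4 quantity: 9.7 kg.
That is within the Group Z4 ocean vessel limit of 10 kg.
Group Z5 and Group Z4 may not share an outer package.

No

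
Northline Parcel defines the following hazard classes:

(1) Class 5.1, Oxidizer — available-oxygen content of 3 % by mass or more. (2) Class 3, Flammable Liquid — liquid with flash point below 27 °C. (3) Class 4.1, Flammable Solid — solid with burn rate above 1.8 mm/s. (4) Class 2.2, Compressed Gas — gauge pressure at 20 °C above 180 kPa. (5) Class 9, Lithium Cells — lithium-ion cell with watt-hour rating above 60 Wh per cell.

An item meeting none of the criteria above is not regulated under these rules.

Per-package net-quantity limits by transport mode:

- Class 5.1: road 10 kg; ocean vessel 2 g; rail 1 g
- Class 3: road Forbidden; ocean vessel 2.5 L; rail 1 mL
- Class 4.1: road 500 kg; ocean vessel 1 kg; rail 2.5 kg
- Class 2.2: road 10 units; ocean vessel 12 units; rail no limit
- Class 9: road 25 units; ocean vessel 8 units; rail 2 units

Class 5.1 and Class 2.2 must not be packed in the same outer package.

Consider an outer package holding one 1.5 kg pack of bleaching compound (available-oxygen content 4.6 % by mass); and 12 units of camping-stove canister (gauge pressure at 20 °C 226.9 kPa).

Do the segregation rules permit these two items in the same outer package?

No

The bleaching compound has available-oxygen content 4.6 % by mass, which is ≥ 3 % by mass, so it is Class 5.1 (Oxidizer).
Gauge pressure at 20 °C 226.9 kPa meets the Class 2.2 criterion (Compressed Gas), so the camping-stove canister is Class 2.2.
Class 5.1 and Class 2.2 may not share an outer package.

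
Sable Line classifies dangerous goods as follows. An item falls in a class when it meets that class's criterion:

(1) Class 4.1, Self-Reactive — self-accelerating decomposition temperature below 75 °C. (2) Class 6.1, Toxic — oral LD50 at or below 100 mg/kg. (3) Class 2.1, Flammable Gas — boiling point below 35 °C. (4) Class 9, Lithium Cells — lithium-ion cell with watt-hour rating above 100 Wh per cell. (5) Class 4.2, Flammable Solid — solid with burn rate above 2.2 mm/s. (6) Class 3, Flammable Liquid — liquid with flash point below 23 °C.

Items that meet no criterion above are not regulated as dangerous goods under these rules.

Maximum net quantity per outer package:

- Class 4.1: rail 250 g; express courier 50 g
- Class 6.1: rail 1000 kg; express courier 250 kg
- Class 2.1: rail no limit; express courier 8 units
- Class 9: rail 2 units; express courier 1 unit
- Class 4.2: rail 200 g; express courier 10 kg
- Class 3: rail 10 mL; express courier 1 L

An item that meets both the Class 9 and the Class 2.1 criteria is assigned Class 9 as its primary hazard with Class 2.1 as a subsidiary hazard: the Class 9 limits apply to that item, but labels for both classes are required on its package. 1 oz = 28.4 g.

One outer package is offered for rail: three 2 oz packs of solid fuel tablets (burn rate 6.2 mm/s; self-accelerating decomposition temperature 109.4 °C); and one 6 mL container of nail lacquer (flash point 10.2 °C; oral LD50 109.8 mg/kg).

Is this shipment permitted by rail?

With burn rate 6.2 mm/s (> 2.2 mm/s), the solid fuel tablets fall in Class 4.2.
Flash point 10.2 °C meets the Class 3 criterion (Flammable Liquid), so the nail lacquer is Class 3.
Class 4.2 quantity: three 2 oz packs = 170.4 g.
That is within the Class 4.2 rail limit of 200 g.
Class 3 quantity: 6 mL.
6 mL ≤ 10 mL (rail limit, Class 3) — within limit.
Every hazard class is within its rail limit and no segregation rule is violated.

Yes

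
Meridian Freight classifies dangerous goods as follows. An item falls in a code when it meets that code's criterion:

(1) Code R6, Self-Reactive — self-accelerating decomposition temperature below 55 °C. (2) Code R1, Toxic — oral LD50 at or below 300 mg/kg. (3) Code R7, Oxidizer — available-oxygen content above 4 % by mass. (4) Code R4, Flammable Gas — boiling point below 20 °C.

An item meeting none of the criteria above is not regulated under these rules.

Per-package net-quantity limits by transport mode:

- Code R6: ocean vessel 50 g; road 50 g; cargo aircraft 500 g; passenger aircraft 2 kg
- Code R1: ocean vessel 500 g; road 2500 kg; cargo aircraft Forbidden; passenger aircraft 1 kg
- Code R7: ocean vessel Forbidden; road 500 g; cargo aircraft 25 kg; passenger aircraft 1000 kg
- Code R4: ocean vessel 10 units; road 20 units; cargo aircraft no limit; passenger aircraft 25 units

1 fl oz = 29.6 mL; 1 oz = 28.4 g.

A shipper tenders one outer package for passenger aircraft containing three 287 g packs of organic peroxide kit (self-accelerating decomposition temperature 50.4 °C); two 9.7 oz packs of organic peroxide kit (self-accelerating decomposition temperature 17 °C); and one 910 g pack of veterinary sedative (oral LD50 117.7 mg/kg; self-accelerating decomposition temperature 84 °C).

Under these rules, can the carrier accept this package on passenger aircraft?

Yes

With self-accelerating decomposition temperature 50.4 °C (< 55 °C), the organic peroxide kit falls in Code R6.
With self-accelerating decomposition temperature 17 °C (< 55 °C), the organic peroxide kit falls in Code R6.
Oral LD50 117.7 mg/kg meets the Code R1 criterion (Toxic), so the veterinary sedative is Code R1.
Total Code R6: (three 287 g packs = 861 g) + (two 9.7 oz packs = 550.96 g) = 1411.96 g.
1411.96 g ≤ 2 kg (passenger aircraft limit, Code R6) — within limit.
Code R1 quantity: 910 g.
910 g is within the passenger aircraft limit of 1 kg for Code R1.
Every hazard code is within its passenger aircraft limit and no segregation rule is violated.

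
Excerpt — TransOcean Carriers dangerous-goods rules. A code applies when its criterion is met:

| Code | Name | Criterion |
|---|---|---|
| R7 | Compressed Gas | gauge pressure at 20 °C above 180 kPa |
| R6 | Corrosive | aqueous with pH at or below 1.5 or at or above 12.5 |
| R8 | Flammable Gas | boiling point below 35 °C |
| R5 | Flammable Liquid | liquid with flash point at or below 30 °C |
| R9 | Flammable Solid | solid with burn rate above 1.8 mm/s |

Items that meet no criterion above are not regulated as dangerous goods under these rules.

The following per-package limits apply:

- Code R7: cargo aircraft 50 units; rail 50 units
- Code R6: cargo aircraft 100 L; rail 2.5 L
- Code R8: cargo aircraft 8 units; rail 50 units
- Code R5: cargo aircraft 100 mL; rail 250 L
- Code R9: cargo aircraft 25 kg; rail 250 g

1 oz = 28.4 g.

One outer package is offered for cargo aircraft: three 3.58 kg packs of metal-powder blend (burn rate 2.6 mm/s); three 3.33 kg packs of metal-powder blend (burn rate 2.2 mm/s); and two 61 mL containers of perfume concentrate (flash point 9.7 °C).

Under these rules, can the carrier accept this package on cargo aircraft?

No

The metal-powder blend has burn rate 2.6 mm/s, which is > 1.8 mm/s, so it is Code R9 (Flammable Solid).
Burn rate 2.2 mm/s meets the Code R9 criterion (Flammable Solid), so the metal-powder blend is Code R9.
Flash point 9.7 °C meets the Code R5 criterion (Flammable Liquid), so the perfume concentrate is Code R5.
Code R5 quantity: two 61 mL containers = 122 mL.
That exceeds the Code R5 cargo aircraft limit of 100 mL.
Total Code R9: (three 3.58 kg packs = 10.74 kg) + (three 3.33 kg packs = 9.99 kg) = 20.73 kg.
That is within the Code R9 cargo aircraft limit of 25 kg.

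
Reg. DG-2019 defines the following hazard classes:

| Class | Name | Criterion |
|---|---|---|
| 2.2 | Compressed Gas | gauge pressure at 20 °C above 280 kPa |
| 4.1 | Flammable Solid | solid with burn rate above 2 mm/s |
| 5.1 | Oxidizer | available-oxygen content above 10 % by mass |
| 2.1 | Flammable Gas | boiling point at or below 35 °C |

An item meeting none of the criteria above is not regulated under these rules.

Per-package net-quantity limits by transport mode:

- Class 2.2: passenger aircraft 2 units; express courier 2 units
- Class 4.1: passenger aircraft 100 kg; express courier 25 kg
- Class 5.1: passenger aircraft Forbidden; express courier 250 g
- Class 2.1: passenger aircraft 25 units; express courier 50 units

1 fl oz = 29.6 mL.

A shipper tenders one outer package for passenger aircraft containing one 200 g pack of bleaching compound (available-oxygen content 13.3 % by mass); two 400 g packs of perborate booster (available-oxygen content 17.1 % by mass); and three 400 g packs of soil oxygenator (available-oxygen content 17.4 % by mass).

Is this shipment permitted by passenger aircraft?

With available-oxygen content 13.3 % by mass (> 10 % by mass), the bleaching compound falls in Class 5.1.
Perborate booster: available-oxygen content 17.1 % by mass > 10 % by mass → Class 5.1 (Oxidizer).
With available-oxygen content 17.4 % by mass (> 10 % by mass), the soil oxygenator falls in Class 5.1.
Total Class 5.1: 200 g + (two 400 g packs = 800 g) + (three 400 g packs = 1.2 kg) = 2.2 kg.
Class 5.1 is Forbidden by passenger aircraft.

No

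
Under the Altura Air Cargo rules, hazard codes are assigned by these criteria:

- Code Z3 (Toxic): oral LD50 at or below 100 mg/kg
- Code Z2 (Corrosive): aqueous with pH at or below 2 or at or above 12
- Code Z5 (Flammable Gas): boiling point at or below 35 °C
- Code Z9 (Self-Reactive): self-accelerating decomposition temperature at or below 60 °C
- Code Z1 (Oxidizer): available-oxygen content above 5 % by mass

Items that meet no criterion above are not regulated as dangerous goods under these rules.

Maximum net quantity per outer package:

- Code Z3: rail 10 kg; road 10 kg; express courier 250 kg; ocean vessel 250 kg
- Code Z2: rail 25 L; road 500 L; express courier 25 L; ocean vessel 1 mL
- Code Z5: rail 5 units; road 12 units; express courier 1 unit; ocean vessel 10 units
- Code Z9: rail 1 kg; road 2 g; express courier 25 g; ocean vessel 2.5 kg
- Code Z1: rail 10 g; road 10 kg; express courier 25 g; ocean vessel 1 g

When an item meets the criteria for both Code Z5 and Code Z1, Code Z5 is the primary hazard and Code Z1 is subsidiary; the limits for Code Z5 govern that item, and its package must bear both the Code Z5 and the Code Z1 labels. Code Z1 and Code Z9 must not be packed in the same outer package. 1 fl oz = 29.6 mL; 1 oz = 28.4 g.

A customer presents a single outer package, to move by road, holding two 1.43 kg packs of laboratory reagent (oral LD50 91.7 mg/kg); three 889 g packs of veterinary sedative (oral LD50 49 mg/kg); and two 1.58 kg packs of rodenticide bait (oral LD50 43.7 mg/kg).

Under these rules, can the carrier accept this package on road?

Yes

The laboratory reagent has oral LD50 91.7 mg/kg, which is ≤ 100 mg/kg, so it is Code Z3 (Toxic).
Veterinary sedative: oral LD50 49 mg/kg ≤ 100 mg/kg → Code Z3 (Toxic).
With oral LD50 43.7 mg/kg (≤ 100 mg/kg), the rodenticide bait falls in Code Z3.
Total Code Z3: (two 1.43 kg packs = 2.86 kg) + (three 889 g packs = 2.667 kg) + (two 1.58 kg packs = 3.16 kg) = 8.687 kg.
8.687 kg ≤ 10 kg (road limit, Code Z3) — within limit.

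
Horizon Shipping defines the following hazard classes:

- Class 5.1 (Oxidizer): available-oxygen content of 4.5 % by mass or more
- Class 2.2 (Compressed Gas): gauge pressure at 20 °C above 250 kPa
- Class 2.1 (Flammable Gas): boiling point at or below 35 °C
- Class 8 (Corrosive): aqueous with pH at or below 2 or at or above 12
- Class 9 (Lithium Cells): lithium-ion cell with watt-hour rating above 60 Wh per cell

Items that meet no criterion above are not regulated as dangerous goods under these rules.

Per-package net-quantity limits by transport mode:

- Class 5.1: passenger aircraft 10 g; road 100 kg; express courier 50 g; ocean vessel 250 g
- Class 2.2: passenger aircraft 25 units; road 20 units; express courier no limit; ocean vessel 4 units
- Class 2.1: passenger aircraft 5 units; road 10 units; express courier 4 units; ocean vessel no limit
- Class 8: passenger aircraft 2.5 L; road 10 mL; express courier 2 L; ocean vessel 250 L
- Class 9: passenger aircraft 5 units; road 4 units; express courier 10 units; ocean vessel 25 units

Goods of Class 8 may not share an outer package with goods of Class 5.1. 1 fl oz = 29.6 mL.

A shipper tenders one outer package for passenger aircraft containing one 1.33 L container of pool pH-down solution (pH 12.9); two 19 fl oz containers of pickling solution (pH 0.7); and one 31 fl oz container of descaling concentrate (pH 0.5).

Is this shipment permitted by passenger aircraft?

No

With pH 12.9 (≥ 12), the pool pH-down solution falls in Class 8.
pH 0.7 meets the Class 8 criterion (Corrosive), so the pickling solution is Class 8.
Descaling concentrate: pH 0.5 ≤ 2 → Class 8 (Corrosive).
Class 8 net quantity: 1.33 L + (two 19 fl oz containers = 1124.8 mL) + (one 31 fl oz container = 917.6 mL) = 3372.4 mL.
3372.4 mL > 2.5 L (passenger aircraft limit, Class 8) — over the limit.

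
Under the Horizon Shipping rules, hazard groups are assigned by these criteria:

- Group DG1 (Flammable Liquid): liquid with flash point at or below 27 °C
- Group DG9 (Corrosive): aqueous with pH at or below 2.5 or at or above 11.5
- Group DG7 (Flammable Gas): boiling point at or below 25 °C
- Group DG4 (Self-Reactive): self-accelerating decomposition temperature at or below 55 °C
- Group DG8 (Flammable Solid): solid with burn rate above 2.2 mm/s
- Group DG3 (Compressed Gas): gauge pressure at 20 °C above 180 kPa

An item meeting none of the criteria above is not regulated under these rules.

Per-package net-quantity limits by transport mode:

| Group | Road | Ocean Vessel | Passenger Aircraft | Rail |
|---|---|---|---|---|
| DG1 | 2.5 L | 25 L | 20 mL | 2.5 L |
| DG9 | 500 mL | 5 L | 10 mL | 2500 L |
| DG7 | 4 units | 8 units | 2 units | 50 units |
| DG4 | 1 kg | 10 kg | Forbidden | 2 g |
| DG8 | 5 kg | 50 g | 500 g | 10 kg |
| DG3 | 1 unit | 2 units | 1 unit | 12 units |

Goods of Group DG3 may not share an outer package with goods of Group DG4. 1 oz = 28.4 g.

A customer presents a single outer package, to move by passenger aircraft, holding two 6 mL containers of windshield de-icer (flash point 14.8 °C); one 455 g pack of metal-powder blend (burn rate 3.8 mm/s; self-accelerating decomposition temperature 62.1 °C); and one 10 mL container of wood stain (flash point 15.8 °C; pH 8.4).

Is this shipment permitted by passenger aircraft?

No

The windshield de-icer has flash point 14.8 °C, which is ≤ 27 °C, so it is Group DG1 (Flammable Liquid).
The metal-powder blend has burn rate 3.8 mm/s, which is > 2.2 mm/s, so it is Group DG8 (Flammable Solid).
The wood stain has flash point 15.8 °C, which is ≤ 27 °C, so it is Group DG1 (Flammable Liquid).
Group DG1 net quantity: (two 6 mL containers = 12 mL) + 10 mL = 22 mL.
That exceeds the Group DG1 passenger aircraft limit of 20 mL.
Group DG8 quantity: 455 g.
That is within the Group DG8 passenger aircraft limit of 500 g.
The segregation rule (Group DG3 with Group DG4) does not apply to Group DG1 with Group DG8.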